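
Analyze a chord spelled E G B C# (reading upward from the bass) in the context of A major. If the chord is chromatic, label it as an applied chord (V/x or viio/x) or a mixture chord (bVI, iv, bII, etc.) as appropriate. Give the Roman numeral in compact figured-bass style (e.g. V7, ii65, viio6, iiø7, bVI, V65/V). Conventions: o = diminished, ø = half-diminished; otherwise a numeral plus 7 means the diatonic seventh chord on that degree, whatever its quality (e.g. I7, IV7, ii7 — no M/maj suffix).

Stacked in thirds the chord is C#-E-G-B: a half-diminished seventh chord on C#.
C# sits a half step below D (IV in A major); a diminished chord there is the applied leading-tone chord of IV.
With E in the bass the chord is in first inversion, so the figured bass is 65.

viiø65/IV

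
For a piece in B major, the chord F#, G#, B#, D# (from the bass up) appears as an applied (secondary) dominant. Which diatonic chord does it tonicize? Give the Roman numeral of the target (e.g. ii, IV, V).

ii

The chord is a dominant seventh chord on G#.
A dominant resolves down a perfect fifth: G# → C#. In B major, C# is scale degree 2, i.e. ii.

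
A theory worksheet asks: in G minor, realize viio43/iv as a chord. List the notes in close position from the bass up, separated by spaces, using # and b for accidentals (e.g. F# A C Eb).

F Ab B D

viio43/iv is a secondary leading-tone chord. The target iv is C in G minor; the applied chord is rooted a semitone below, on B.
Building a fully diminished seventh chord on B gives B-D-F-Ab.
With the 43 figure the chord is in second inversion; from the bass F upward in close position it reads F-Ab-B-D.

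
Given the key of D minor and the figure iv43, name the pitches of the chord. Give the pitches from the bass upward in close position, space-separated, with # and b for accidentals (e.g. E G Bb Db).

D F G Bb

The numeral's case and figure indicate a minor seventh chord. In D minor its root, scale degree 4, is G.
Stacking thirds from G gives G-Bb-D-F.
With the 43 figure the chord is in second inversion; from the bass D upward in close position it reads D-F-G-Bb.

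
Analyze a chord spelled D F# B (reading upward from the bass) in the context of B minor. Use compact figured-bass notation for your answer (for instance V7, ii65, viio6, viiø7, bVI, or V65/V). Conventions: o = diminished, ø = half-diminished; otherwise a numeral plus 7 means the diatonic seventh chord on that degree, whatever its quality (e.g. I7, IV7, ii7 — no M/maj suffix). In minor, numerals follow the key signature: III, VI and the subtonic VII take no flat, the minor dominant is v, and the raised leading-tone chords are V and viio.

The pitches B-D-F# form a minor triad rooted on B.
In B minor, B is the tonic; the diatonic minor triad there is i.
With D in the bass the chord is in first inversion, so the figured bass is 6.

i6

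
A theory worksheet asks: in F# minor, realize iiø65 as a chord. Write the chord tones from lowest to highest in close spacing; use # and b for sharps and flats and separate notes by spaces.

B D F# G#

The numeral's case and figure indicate a half-diminished seventh chord. In F# minor its root, the second degree, is G#.
Stacking thirds from G# gives G#-B-D-F#.
With the 65 figure the chord is in first inversion; from the bass B upward in close position it reads B-D-F#-G#.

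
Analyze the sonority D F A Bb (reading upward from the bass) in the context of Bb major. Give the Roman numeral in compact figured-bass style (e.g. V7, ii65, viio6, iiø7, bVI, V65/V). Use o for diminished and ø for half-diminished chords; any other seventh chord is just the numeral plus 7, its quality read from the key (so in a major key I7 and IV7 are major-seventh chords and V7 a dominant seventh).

I65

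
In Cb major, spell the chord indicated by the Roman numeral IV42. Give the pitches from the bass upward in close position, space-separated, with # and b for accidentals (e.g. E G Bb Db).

Eb Fb Ab Cb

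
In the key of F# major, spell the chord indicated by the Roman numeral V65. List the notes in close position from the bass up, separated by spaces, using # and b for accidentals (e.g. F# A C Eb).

E# G# B C#

In F# major, scale degree 5 is C#, and the diatonic chord built there is a dominant seventh chord.
Stacking thirds from C# gives C#-E#-G#-B.
With the 65 figure the chord is in first inversion; from the bass E# upward in close position it reads E#-G#-B-C#.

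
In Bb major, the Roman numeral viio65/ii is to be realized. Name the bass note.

D

The applied chord viio65/ii is rooted on B: B-D-F-Ab.
The figure 65 means first inversion — the third is in the bass.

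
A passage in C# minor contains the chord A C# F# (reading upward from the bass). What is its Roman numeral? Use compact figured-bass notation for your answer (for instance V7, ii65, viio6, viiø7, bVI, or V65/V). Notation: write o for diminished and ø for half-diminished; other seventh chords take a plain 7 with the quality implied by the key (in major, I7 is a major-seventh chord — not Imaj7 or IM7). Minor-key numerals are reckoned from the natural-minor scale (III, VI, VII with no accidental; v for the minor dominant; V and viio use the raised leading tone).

Stacked in thirds the chord is F#-A-C#: a minor triad on F#.
F# is scale degree 4 in C# minor, and a minor triad on that degree is written iv.
With A in the bass the chord is in first inversion, so the figured bass is 6.

iv6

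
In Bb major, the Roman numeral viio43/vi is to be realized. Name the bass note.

The applied chord viio43/vi is rooted on F#: F#-A-C-Eb.
The figure 43 means second inversion — the fifth is in the bass.

C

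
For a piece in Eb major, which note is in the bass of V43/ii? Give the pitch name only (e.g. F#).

The applied chord V43/ii is rooted on C: C-E-G-Bb.
The figure 43 means second inversion — the fifth is in the bass.

G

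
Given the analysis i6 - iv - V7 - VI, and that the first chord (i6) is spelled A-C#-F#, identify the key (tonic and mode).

The anchor chord is a minor triad on F#, labeled i6.
If F# is scale degree 1 and the mode makes that degree carry a minor triad, the tonic is F# and the mode is minor.

F# minor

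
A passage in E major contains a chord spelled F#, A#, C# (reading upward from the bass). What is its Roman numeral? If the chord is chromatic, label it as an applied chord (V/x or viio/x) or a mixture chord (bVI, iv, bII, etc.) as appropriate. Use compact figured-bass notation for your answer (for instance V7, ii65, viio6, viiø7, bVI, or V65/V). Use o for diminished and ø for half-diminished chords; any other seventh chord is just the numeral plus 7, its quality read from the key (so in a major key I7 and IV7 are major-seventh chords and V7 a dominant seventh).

V/V

The pitches F#-A#-C# form a major triad rooted on F#.
F# is not a diatonic chord root with this quality in E major, but it lies a perfect fifth above B (V), so the chord functions as an applied dominant of V.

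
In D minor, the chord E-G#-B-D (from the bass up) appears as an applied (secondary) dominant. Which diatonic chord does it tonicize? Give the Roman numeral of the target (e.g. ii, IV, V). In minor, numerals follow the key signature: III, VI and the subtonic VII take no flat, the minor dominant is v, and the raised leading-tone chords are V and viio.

V

The chord is a dominant seventh chord on E.
A dominant resolves down a perfect fifth: E → A. In D minor, A is scale degree 5, i.e. V.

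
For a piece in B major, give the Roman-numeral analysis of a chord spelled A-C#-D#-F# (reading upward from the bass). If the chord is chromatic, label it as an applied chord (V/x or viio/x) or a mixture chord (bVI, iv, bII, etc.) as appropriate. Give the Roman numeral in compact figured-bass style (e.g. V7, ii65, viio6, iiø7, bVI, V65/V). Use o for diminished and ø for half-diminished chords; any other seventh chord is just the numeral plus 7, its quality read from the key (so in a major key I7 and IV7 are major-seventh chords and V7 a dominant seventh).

Stacked in thirds the chord is D#-F#-A-C#: a half-diminished seventh chord on D#.
D# sits a half step below E (IV in B major); a diminished chord there is the applied leading-tone chord of IV.
With A in the bass the chord is in second inversion, so the figured bass is 43.

viiø43/IV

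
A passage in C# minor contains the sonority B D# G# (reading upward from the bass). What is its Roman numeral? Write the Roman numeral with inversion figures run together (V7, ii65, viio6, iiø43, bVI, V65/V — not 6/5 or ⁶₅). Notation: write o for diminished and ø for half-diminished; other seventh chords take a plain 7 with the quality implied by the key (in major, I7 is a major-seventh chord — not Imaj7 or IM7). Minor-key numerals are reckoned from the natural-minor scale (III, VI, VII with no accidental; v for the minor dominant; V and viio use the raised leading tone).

The pitches G#-B-D# form a minor triad rooted on G#.
In C# minor, G# is the dominant; the diatonic minor triad there is v.
With B in the bass the chord is in first inversion, so the figured bass is 6.

v6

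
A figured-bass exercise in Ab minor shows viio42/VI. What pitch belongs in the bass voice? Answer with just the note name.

Dbb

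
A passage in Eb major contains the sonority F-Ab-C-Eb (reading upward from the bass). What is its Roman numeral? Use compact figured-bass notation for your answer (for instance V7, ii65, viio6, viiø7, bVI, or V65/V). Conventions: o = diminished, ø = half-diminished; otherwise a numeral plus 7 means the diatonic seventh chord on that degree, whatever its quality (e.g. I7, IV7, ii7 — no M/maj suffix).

ii7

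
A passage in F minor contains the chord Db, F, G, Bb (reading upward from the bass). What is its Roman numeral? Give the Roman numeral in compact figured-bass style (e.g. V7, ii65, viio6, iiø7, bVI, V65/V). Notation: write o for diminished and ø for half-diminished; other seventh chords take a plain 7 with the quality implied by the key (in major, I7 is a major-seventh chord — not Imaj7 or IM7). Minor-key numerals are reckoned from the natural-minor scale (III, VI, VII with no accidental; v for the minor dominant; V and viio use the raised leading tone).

The pitches G-Bb-Db-F form a half-diminished seventh chord rooted on G.
G is scale degree 2 in F minor, and a half-diminished seventh chord on that degree is written iiø7.
With Db in the bass the chord is in second inversion, so the figured bass is 43.

iiø43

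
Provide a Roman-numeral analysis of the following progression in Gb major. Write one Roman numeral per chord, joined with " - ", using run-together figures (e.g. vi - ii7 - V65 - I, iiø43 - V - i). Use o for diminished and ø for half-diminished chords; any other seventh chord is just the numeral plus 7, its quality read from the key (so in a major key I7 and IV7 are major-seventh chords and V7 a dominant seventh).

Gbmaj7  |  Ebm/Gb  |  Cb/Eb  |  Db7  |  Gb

I7 - vi6 - IV6 - V7 - I

Gbmaj7 has root Gb, degree 1 in Gb major, so I7.
Ebm/Gb: root Eb is the submediant; minor triad there is vi6.
Cb/Eb: major triad on Cb = scale degree 4 → IV6.
Db7 has root Db, degree 5 in Gb major, so V7.
Gb has root Gb, degree 1 in Gb major, so I.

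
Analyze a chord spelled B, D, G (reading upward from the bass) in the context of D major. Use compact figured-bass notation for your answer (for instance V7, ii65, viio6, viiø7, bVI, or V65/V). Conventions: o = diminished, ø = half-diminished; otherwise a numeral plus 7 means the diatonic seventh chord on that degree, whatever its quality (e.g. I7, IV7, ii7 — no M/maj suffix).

The pitches G-B-D form a major triad rooted on G.
G is scale degree 4 in D major, and a major triad on that degree is written IV.
With B in the bass the chord is in first inversion, so the figured bass is 6.

IV6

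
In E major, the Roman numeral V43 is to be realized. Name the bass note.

V in E major has root B; the chord is B-D#-F#-A.
The figure 43 means second inversion — the fifth is in the bass.

F#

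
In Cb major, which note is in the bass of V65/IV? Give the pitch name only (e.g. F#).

Eb

The applied chord V65/IV is rooted on Cb: Cb-Eb-Gb-Bbb.
The figure 65 means first inversion — the third is in the bass.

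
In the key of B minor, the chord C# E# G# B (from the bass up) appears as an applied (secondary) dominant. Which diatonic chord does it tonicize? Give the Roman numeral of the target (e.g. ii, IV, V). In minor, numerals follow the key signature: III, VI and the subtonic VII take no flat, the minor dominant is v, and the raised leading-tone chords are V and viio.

The chord is a dominant seventh chord on C#.
A dominant resolves down a perfect fifth: C# → F#. In B minor, F# is scale degree 5, i.e. V.

V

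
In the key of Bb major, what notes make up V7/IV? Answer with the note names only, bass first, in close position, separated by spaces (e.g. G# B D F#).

Bb D F Ab

V7/IV is a secondary dominant — the dominant seventh of IV. IV in Bb major is Eb, so the applied chord's root is Bb, a perfect fifth above.
Building a dominant seventh chord on Bb gives Bb-D-F-Ab.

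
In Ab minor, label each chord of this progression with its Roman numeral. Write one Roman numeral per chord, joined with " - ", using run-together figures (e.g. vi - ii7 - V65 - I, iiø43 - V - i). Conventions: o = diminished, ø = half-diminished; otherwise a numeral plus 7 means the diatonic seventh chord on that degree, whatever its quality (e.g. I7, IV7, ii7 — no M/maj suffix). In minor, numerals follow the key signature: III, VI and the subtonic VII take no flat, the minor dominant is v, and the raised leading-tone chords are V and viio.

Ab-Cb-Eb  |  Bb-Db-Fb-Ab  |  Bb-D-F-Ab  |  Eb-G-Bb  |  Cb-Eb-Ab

Ab-Cb-Eb: minor triad on Ab = scale degree 1 → i.
Bb-Db-Fb-Ab has root Bb, degree 2 in Ab minor, so iiø7.
Bb-D-F-Ab is the secondary dominant of V (dominant seventh chord on Bb): V7/V.
Eb-G-Bb: root Eb is the dominant; major triad there is V.
Cb-Eb-Ab has root Ab, degree 1 in Ab minor, so i6.

i - iiø7 - V7/V - V - i6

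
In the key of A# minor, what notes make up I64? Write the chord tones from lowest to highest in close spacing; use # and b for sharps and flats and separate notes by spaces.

E# A# C##

Scale degree 1 in A# minor is A#; here the chord built on it is altered to a major triad. I64 is the major tonic (Picardy third), borrowed from the parallel major.
So the chord is A#-C##-E#.
With the 64 figure the chord is in second inversion; from the bass E# upward in close position it reads E#-A#-C##.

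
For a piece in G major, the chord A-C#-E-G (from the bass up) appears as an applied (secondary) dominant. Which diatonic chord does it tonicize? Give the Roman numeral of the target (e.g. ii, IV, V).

V

The chord is a dominant seventh chord on A.
A dominant resolves down a perfect fifth: A → D. In G major, D is scale degree 5, i.e. V.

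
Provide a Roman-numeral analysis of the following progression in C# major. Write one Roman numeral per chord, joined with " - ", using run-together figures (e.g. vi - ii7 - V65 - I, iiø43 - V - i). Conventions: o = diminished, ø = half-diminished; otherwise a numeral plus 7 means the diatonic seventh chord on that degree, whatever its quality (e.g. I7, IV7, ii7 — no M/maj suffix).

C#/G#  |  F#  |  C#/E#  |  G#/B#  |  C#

I64 - IV - I6 - V6 - I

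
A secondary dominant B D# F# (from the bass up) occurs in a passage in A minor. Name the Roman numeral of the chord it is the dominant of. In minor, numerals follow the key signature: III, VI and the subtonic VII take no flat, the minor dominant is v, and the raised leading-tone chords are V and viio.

The chord is a major triad on B.
A dominant resolves down a perfect fifth: B → E. In A minor, E is scale degree 5, i.e. V.

V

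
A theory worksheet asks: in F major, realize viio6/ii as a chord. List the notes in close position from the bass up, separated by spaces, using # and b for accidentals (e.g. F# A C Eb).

A C F#

viio6/ii is a secondary leading-tone chord. The target ii is G in F major; the applied chord is rooted a semitone below, on F#.
Building a diminished triad on F# gives F#-A-C.
With the 6 figure the chord is in first inversion; from the bass A upward in close position it reads A-C-F#.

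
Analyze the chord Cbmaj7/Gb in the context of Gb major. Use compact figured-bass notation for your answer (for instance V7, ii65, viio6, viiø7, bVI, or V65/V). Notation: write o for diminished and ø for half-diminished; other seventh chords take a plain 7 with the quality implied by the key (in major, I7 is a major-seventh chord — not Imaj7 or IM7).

IV43

Stacked in thirds the chord is Cb-Eb-Gb-Bb: a major seventh chord on Cb.
In Gb major, Cb is the subdominant; the diatonic major seventh chord there is IV7.
With Gb in the bass the chord is in second inversion, so the figured bass is 43.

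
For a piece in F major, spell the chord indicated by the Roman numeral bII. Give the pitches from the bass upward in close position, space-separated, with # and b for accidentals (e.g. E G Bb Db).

Gb Bb Db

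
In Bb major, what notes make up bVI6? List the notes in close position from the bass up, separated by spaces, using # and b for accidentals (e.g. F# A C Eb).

Bb Db Gb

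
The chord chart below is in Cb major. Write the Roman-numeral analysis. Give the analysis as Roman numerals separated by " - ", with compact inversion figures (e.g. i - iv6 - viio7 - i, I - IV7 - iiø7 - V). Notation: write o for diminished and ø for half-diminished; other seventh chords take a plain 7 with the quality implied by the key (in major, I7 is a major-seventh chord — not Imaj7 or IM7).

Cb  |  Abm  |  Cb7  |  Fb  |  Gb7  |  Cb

Cb: root Cb is the tonic; major triad there is I.
Abm: minor triad on Ab = scale degree 6 → vi.
Cb7: a dominant seventh chord on Cb, the applied dominant of IV → V7/IV.
Fb: root Fb is the subdominant; major triad there is IV.
Gb7: root Gb is the dominant; dominant seventh chord there is V7.
Cb: root Cb is the tonic; major triad there is I.

I - vi - V7/IV - IV - V7 - I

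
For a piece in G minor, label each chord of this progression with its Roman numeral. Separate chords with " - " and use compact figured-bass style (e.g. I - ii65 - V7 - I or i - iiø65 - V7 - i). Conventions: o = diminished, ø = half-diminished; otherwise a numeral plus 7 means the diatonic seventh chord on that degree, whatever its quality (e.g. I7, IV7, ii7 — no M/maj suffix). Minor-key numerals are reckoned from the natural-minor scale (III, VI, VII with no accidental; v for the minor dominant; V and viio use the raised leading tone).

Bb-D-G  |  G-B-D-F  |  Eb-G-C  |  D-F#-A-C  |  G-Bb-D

Bb-D-G has root G, degree 1 in G minor, so i6.
G-B-D-F: chromatic; G is V of iv, so V7/iv.
Eb-G-C has root C, degree 4 in G minor, so iv6.
D-F#-A-C: dominant seventh chord on D = scale degree 5 → V7.
G-Bb-D has root G, degree 1 in G minor, so i.

i6 - V7/iv - iv6 - V7 - i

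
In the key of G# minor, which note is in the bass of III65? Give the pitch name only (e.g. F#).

D#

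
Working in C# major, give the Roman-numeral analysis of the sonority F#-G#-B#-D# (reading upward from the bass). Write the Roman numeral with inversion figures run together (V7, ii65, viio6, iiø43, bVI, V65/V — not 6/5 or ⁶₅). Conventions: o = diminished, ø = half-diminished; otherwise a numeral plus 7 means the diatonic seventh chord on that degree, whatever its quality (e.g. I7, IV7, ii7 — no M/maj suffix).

V42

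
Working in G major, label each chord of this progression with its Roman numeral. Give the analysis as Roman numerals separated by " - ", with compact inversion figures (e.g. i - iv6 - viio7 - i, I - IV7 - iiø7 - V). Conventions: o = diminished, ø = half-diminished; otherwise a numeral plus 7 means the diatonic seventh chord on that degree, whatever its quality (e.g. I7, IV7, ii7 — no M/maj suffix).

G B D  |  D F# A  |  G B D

I - V - I

G-B-D: major triad on G = scale degree 1 → I.
D-F#-A: root D is the dominant; major triad there is V.
G-B-D: major triad on G = scale degree 1 → I.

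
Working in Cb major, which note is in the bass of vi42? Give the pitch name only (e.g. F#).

Gb

vi in Cb major has root Ab; the chord is Ab-Cb-Eb-Gb.
The figure 42 means third inversion — the seventh is in the bass.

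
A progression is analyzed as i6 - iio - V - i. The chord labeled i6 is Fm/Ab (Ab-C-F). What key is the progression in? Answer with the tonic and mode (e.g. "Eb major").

F minor

The chord Fm/Ab is a minor triad rooted on F; its label is i6.
If F is scale degree 1 and the mode makes that degree carry a minor triad, the tonic is F and the mode is minor.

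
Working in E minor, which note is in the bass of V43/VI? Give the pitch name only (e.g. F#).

The applied chord V43/VI is rooted on G: G-B-D-F.
The figure 43 means second inversion — the fifth is in the bass.

D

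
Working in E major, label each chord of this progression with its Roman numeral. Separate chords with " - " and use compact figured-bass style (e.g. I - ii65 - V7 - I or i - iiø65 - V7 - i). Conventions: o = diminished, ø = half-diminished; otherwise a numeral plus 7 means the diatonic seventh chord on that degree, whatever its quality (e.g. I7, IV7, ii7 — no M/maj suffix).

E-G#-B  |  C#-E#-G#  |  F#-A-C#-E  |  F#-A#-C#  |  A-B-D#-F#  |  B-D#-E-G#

I - V/ii - ii7 - V/V - V42 - I43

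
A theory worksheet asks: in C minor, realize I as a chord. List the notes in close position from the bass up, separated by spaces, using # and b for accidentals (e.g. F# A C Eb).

C E G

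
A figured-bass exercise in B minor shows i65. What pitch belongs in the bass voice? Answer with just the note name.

D

i in B minor has root B; the chord is B-D-F#-A.
The figure 65 means first inversion — the third is in the bass.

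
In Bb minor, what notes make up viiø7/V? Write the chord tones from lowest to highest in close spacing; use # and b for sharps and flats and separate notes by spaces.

viiø7/V is a secondary leading-tone chord. The target V is F in Bb minor; the applied chord is rooted a semitone below, on E.
Building a half-diminished seventh chord on E gives E-G-Bb-D.

E G Bb D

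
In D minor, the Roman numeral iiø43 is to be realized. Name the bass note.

iiø in D minor has root E; the chord is E-G-Bb-D.
The figure 43 means second inversion — the fifth is in the bass.

Bb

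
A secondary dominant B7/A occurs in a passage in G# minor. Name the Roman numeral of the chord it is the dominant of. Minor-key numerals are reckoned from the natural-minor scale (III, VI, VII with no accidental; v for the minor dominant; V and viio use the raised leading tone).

VI

The chord is a dominant seventh chord on B.
A dominant resolves down a perfect fifth: B → E. In G# minor, E is scale degree 6, i.e. VI.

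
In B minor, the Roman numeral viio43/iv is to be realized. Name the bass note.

A

The applied chord viio43/iv is rooted on D#: D#-F#-A-C.
The figure 43 means second inversion — the fifth is in the bass.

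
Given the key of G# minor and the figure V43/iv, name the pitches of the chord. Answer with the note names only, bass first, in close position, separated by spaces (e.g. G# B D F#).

D# F# G# B#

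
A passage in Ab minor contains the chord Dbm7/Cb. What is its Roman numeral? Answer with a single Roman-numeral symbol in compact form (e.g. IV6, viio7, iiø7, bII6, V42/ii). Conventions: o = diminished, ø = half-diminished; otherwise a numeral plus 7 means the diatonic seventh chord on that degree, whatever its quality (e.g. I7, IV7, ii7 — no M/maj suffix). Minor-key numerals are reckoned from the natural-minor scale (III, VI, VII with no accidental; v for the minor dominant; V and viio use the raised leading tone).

The pitches Db-Fb-Ab-Cb form a minor seventh chord rooted on Db.
In Ab minor, Db is the subdominant; the diatonic minor seventh chord there is iv7.
With Cb in the bass the chord is in third inversion, so the figured bass is 42.

iv42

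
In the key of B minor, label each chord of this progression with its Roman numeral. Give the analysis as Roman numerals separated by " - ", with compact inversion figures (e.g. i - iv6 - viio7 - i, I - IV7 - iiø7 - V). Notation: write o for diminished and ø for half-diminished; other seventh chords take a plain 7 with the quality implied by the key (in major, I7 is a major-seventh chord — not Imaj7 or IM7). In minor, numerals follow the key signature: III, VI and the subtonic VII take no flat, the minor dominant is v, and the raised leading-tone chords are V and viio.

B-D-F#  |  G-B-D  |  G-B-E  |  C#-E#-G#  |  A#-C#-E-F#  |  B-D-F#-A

B-D-F#: root B is the tonic; minor triad there is i.
G-B-D: major triad on G = scale degree 6 → VI.
G-B-E: root E is the subdominant; minor triad there is iv6.
C#-E#-G#: chromatic; C# is V of V, so V/V.
A#-C#-E-F# has root F#, degree 5 in B minor, so V65.
B-D-F#-A: root B is the tonic; minor seventh chord there is i7.

i - VI - iv6 - V/V - V65 - i7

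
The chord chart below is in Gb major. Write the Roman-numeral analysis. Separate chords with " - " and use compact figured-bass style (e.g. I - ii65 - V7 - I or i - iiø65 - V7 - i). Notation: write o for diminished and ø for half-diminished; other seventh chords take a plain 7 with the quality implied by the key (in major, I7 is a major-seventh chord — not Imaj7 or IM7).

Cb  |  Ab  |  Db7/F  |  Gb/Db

IV - V/V - V65 - I64

Cb: major triad on Cb = scale degree 4 → IV.
Ab: chromatic; Ab is V of V, so V/V.
Db7/F: root Db is the dominant; dominant seventh chord there is V65.
Gb/Db: major triad on Gb = scale degree 1 → I64.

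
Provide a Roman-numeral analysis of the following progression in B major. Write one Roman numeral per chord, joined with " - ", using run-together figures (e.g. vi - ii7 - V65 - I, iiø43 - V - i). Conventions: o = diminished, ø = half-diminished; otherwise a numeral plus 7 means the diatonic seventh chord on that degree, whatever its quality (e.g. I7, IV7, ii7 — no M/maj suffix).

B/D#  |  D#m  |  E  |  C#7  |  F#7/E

I6 - iii - IV - V7/V - V42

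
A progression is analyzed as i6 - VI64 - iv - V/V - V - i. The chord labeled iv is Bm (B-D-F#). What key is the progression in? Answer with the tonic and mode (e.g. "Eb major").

F# minor

iv is given as B-D-F# — a minor triad with root B.
iv on B implies B is the subdominant; that puts the tonic at F#, and the lowercase numeral fits minor mode.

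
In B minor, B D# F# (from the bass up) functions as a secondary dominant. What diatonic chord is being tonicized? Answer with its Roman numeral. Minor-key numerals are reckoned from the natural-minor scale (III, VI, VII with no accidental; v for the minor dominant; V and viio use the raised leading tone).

iv

The chord is a major triad on B.
A dominant resolves down a perfect fifth: B → E. In B minor, E is scale degree 4, i.e. iv.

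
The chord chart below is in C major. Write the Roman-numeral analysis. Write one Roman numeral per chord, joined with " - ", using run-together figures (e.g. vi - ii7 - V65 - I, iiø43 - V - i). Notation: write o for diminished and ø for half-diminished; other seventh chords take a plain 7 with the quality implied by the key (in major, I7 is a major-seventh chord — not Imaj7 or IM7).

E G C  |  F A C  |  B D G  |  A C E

I6 - IV - V6 - vi

E-G-C has root C, degree 1 in C major, so I6.
F-A-C has root F, degree 4 in C major, so IV.
B-D-G: major triad on G = scale degree 5 → V6.
A-C-E: minor triad on A = scale degree 6 → vi.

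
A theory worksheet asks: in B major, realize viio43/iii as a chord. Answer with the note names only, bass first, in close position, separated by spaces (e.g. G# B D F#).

viio43/iii is a secondary leading-tone chord. The target iii is D# in B major; the applied chord is rooted a semitone below, on C##.
Building a fully diminished seventh chord on C## gives C##-E#-G#-B.
The figured bass 43 indicates second inversion, placing the fifth (G#) in the bass: G#-B-C##-E#.

G# B C## E#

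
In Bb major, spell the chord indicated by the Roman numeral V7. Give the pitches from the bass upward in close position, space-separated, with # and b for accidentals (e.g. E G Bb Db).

F A C Eb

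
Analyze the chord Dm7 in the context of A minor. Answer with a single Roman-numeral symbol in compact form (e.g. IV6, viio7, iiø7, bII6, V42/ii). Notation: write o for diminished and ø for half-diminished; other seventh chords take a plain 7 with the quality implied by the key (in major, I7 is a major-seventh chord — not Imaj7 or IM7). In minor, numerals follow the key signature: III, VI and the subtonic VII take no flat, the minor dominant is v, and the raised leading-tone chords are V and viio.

iv7

The pitches D-F-A-C form a minor seventh chord rooted on D.
In A minor, D is the subdominant; the diatonic minor seventh chord there is iv7.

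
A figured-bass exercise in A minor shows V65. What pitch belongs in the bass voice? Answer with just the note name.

G#

V in A minor has root E; the chord is E-G#-B-D.
The figure 65 means first inversion — the third is in the bass.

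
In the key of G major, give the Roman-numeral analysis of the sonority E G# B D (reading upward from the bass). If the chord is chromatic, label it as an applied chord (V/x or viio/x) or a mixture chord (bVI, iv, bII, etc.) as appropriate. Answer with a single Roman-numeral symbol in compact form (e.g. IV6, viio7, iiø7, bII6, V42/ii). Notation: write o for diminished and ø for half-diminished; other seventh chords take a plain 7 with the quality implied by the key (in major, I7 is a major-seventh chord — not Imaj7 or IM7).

The pitches E-G#-B-D form a dominant seventh chord rooted on E.
E is not a diatonic chord root with this quality in G major, but it lies a perfect fifth above A (ii), so the chord functions as an applied dominant of ii.

V7/ii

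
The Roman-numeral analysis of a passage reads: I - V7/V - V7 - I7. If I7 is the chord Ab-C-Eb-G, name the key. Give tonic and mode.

Ab major

The anchor chord is a major seventh chord on Ab, labeled I7.
If Ab is scale degree 1 and the mode makes that degree carry a major seventh chord, the tonic is Ab and the mode is major.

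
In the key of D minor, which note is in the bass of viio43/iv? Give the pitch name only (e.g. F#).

C

The applied chord viio43/iv is rooted on F#: F#-A-C-Eb.
The figure 43 means second inversion — the fifth is in the bass.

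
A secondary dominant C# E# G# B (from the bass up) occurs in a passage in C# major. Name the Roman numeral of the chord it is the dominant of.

IV

The chord is a dominant seventh chord on C#.
A dominant resolves down a perfect fifth: C# → F#. In C# major, F# is scale degree 4, i.e. IV.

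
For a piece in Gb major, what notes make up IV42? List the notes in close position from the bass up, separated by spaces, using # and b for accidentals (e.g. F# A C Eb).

Bb Cb Eb Gb

In Gb major, the fourth degree is Cb, and the diatonic chord built there is a major seventh chord.
Stacking thirds from Cb gives Cb-Eb-Gb-Bb.
With the 42 figure the chord is in third inversion; from the bass Bb upward in close position it reads Bb-Cb-Eb-Gb.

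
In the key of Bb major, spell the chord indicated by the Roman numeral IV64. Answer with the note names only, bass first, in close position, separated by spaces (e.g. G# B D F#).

Bb Eb G

The numeral's case and figure indicate a major triad. In Bb major its root, the subdominant, is Eb.
That chord is spelled Eb-G-Bb.
With the 64 figure the chord is in second inversion; from the bass Bb upward in close position it reads Bb-Eb-G.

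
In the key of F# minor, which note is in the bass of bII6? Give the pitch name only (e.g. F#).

bII in F# minor has root G; the chord is G-B-D.
The figure 6 means first inversion — the third is in the bass.

B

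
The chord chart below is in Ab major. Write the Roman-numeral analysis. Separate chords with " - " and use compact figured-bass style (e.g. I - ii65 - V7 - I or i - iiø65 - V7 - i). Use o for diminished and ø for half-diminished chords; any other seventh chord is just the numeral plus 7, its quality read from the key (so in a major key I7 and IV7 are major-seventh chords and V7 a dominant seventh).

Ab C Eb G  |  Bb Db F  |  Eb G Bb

I7 - ii - V

Ab-C-Eb-G: root Ab is the tonic; major seventh chord there is I7.
Bb-Db-F: root Bb is the supertonic; minor triad there is ii.
Eb-G-Bb: major triad on Eb = scale degree 5 → V.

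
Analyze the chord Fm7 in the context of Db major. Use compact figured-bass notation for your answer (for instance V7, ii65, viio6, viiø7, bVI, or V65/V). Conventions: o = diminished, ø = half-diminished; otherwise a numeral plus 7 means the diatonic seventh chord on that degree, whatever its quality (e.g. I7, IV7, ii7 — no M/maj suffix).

iii7

Stacked in thirds the chord is F-Ab-C-Eb: a minor seventh chord on F.
F is scale degree 3 in Db major, and a minor seventh chord on that degree is written iii7.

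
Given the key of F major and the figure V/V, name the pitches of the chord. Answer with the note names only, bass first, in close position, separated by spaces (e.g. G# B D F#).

G B D

The slash means an applied dominant: we want the dominant of V. In F major, V is C major, and its dominant is built on G.
Building a major triad on G gives G-B-D.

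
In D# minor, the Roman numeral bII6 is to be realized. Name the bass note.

bII in D# minor has root E; the chord is E-G#-B.
The figure 6 means first inversion — the third is in the bass.

G#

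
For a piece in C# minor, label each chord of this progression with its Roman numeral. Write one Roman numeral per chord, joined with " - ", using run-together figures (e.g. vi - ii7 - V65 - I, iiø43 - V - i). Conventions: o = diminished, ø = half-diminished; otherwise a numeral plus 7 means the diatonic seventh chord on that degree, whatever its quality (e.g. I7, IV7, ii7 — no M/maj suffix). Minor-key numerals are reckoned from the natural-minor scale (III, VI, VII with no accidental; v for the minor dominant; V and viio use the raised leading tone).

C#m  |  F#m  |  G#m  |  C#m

i - iv - v - i

C#m: minor triad on C# = scale degree 1 → i.
F#m: minor triad on F# = scale degree 4 → iv.
G#m: minor triad on G# = scale degree 5 → v.
C#m has root C#, degree 1 in C# minor, so i.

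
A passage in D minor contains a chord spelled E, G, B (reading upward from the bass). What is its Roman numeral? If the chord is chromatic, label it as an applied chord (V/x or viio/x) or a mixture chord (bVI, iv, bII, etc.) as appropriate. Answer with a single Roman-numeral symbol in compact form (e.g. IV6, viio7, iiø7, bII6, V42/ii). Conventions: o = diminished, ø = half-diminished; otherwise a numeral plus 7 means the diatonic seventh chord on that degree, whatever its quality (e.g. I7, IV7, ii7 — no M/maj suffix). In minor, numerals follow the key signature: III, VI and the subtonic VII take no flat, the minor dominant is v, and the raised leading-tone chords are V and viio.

ii

The pitches E-G-B form a minor triad rooted on E.
E is the second degree of D minor. This is the minor supertonic, borrowed from the parallel major (the Dorian ii).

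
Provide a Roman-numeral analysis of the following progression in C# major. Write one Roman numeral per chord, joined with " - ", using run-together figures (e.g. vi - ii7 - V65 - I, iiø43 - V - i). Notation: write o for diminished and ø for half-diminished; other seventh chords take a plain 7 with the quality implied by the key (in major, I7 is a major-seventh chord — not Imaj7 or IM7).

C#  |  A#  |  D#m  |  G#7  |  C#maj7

C#: root C# is the tonic; major triad there is I.
A#: chromatic; A# is V of ii, so V/ii.
D#m: minor triad on D# = scale degree 2 → ii.
G#7: dominant seventh chord on G# = scale degree 5 → V7.
C#maj7 has root C#, degree 1 in C# major, so I7.

I - V/ii - ii - V7 - I7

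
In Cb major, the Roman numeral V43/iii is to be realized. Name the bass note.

The applied chord V43/iii is rooted on Bb: Bb-D-F-Ab.
The figure 43 means second inversion — the fifth is in the bass.

F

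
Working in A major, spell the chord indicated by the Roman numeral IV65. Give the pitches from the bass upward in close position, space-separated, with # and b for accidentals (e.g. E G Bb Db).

F# A C# D

In A major, scale degree 4 is D, and the diatonic chord built there is a major seventh chord.
That chord is spelled D-F#-A-C#.
With the 65 figure the chord is in first inversion; from the bass F# upward in close position it reads F#-A-C#-D.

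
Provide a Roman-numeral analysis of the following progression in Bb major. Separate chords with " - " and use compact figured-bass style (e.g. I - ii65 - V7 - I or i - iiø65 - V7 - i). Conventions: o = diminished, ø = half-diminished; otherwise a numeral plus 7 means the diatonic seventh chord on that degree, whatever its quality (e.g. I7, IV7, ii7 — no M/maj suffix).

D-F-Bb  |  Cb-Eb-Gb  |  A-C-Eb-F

D-F-Bb: major triad on Bb = scale degree 1 → I6.
Cb-Eb-Gb: Cb with this quality isn't in the key; a major triad on b2 is the Neapolitan chord, bII.
A-C-Eb-F: dominant seventh chord on F = scale degree 5 → V65.

I6 - bII - V65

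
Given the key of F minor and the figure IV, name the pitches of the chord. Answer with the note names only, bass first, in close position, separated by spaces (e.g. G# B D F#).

Bb D F

IV is the major subdominant, borrowed from the parallel major. In F minor that root is Bb.
So the chord is Bb-D-F.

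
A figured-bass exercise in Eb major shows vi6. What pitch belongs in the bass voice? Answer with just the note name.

Eb

vi in Eb major has root C; the chord is C-Eb-G.
The figure 6 means first inversion — the third is in the bass.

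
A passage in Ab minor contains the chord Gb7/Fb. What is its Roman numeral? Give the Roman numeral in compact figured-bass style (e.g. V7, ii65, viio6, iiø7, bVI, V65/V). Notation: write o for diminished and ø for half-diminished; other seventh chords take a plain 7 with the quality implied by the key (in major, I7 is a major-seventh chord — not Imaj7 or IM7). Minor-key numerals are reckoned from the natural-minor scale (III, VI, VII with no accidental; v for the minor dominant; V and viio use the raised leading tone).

Stacked in thirds the chord is Gb-Bb-Db-Fb: a dominant seventh chord on Gb.
Gb is scale degree 7 in Ab minor, and a dominant seventh chord on that degree is written VII7.
With Fb in the bass the chord is in third inversion, so the figured bass is 42.

VII42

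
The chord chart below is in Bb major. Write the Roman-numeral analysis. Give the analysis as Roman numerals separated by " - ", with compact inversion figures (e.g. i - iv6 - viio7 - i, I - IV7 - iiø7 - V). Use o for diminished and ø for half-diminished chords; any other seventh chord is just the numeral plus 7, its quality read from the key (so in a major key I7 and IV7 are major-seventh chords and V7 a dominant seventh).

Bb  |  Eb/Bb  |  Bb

I - IV64 - I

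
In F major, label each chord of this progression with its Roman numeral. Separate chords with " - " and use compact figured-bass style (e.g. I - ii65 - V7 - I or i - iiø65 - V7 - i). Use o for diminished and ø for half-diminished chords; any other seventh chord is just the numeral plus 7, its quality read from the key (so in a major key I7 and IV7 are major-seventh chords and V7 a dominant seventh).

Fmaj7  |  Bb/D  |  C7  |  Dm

I7 - IV6 - V7 - vi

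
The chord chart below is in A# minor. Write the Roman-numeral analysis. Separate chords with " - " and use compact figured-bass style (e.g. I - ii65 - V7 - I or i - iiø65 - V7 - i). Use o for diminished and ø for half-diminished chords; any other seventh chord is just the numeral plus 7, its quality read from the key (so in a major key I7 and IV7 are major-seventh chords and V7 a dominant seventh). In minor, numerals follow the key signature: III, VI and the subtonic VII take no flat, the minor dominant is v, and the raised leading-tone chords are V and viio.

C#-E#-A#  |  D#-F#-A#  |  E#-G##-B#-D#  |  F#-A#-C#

i6 - iv - V7 - VI

C#-E#-A#: minor triad on A# = scale degree 1 → i6.
D#-F#-A#: root D# is the subdominant; minor triad there is iv.
E#-G##-B#-D#: root E# is the dominant; dominant seventh chord there is V7.
F#-A#-C#: root F# is the submediant; major triad there is VI.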